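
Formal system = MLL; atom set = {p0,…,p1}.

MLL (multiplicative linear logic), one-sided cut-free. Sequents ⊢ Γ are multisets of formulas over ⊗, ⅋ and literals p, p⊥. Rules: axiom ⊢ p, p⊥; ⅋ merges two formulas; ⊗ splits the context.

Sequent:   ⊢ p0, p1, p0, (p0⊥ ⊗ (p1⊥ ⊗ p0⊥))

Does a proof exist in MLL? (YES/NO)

Derivation trace:
[⊗]  ⊢ p0, p1, p0, (p0⊥ ⊗ (p1⊥ ⊗ p0⊥))
  [Ax]  ⊢ p0, p0⊥
  [⊗]  ⊢ p1, p0, (p1⊥ ⊗ p0⊥)
    [Ax]  ⊢ p1, p1⊥
    [Ax]  ⊢ p0, p0⊥

Result: YES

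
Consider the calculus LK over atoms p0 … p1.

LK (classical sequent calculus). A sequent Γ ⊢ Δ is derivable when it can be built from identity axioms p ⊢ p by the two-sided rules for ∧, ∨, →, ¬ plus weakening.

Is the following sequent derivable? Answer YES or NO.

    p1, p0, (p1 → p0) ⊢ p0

Derivation trace:
[→L] p1, p0, (p1 → p0) ⊢ p0
  [Ax] p1 ⊢ p1
  [WL] p0, p0 ⊢ p0
    [Ax] p0 ⊢ p0

Result: YES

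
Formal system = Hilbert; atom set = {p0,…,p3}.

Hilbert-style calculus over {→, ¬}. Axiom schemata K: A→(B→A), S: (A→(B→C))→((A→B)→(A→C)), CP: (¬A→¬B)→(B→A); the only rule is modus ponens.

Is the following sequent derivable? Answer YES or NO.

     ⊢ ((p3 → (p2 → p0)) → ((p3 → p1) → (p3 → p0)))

Search for a countermodel by truth-table:
  v=0000: Γ:[] Δ:[((p3 → (p2 → p0)) → ((p3 → p1) → (p3 → p0)))=T] refutes=False
  v=0001: Γ:[] Δ:[((p3 → (p2 → p0)) → ((p3 → p1) → (p3 → p0)))=T] refutes=False
  v=0010: Γ:[] Δ:[((p3 → (p2 → p0)) → ((p3 → p1) → (p3 → p0)))=T] refutes=False
  v=0011: Γ:[] Δ:[((p3 → (p2 → p0)) → ((p3 → p1) → (p3 → p0)))=T] refutes=False
  v=0100: Γ:[] Δ:[((p3 → (p2 → p0)) → ((p3 → p1) → (p3 → p0)))=T] refutes=False
  v=0101: Γ:[] Δ:[((p3 → (p2 → p0)) → ((p3 → p1) → (p3 → p0)))=F] refutes=True  ← countermodel

Result: NO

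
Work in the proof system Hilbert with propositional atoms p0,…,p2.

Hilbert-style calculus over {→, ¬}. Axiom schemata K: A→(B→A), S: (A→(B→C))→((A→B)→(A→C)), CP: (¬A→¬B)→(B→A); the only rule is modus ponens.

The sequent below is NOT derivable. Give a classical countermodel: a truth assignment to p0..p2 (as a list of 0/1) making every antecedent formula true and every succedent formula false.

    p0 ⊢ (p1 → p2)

Search for a countermodel by truth-table:
  v=000: Γ:[p0=F] Δ:[(p1 → p2)=T] refutes=False
  v=001: Γ:[p0=F] Δ:[(p1 → p2)=T] refutes=False
  v=010: Γ:[p0=F] Δ:[(p1 → p2)=F] refutes=False
  v=011: Γ:[p0=F] Δ:[(p1 → p2)=T] refutes=False
  v=100: Γ:[p0=T] Δ:[(p1 → p2)=T] refutes=False
  v=101: Γ:[p0=T] Δ:[(p1 → p2)=T] refutes=False
  v=110: Γ:[p0=T] Δ:[(p1 → p2)=F] refutes=True  ← countermodel

Result: [1, 1, 0]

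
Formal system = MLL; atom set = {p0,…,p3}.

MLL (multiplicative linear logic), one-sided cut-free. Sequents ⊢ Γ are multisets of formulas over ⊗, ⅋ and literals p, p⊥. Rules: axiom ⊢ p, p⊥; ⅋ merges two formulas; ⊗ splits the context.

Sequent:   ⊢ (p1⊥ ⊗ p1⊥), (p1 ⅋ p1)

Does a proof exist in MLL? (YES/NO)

Derivation (root first):
[⅋]  ⊢ (p1⊥ ⊗ p1⊥), (p1 ⅋ p1)
  [⊗]  ⊢ p1, p1, (p1⊥ ⊗ p1⊥)
    [Ax]  ⊢ p1, p1⊥
    [Ax]  ⊢ p1, p1⊥

Result: YES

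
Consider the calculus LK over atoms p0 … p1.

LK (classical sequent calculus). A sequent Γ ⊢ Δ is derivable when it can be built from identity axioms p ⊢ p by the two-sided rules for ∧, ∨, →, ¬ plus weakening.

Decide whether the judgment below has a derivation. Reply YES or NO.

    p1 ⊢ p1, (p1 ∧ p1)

Derivation trace:
[∧R] p1 ⊢ p1, (p1 ∧ p1)
  [WR] p1 ⊢ p1, p1
    [Ax] p1 ⊢ p1
  [WR] p1 ⊢ p1, p1
    [Ax] p1 ⊢ p1

Result: YES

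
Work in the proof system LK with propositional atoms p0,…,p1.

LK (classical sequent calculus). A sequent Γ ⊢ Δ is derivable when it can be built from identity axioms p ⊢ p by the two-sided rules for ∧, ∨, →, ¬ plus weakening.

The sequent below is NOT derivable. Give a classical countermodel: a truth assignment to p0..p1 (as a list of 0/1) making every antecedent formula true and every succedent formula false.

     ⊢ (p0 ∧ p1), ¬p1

Enumerate valuations to refute Γ ⊢ Δ:
  v=00: Γ:[] Δ:[(p0 ∧ p1)=F, ¬p1=T] refutes=False
  v=01: Γ:[] Δ:[(p0 ∧ p1)=F, ¬p1=F] refutes=True  ← countermodel

Result: [0, 1]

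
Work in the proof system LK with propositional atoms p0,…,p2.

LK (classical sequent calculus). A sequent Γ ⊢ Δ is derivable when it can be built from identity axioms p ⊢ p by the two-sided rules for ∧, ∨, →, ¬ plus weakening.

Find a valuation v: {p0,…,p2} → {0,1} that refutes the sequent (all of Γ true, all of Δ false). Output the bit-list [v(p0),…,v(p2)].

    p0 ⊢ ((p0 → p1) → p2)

Search for a countermodel by truth-table:
  v=000: Γ:[p0=F] Δ:[((p0 → p1) → p2)=F] refutes=False
  v=001: Γ:[p0=F] Δ:[((p0 → p1) → p2)=T] refutes=False
  v=010: Γ:[p0=F] Δ:[((p0 → p1) → p2)=F] refutes=False
  v=011: Γ:[p0=F] Δ:[((p0 → p1) → p2)=T] refutes=False
  v=100: Γ:[p0=T] Δ:[((p0 → p1) → p2)=T] refutes=False
  v=101: Γ:[p0=T] Δ:[((p0 → p1) → p2)=T] refutes=False
  v=110: Γ:[p0=T] Δ:[((p0 → p1) → p2)=F] refutes=True  ← countermodel

Result: [1, 1, 0]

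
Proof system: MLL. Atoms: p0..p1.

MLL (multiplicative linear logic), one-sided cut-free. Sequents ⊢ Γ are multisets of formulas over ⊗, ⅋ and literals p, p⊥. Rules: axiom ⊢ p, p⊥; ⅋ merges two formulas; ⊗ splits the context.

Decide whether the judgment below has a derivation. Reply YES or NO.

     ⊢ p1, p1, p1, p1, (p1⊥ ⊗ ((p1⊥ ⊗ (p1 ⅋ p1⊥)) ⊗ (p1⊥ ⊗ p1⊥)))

Derivation trace:
[⊗]  ⊢ p1, p1, p1, p1, (p1⊥ ⊗ ((p1⊥ ⊗ (p1 ⅋ p1⊥)) ⊗ (p1⊥ ⊗ p1⊥)))
  [Ax]  ⊢ p1, p1⊥
  [⊗]  ⊢ p1, p1, p1, ((p1⊥ ⊗ (p1 ⅋ p1⊥)) ⊗ (p1⊥ ⊗ p1⊥))
    [⊗]  ⊢ p1, (p1⊥ ⊗ (p1 ⅋ p1⊥))
      [Ax]  ⊢ p1, p1⊥
      [⅋]  ⊢ (p1 ⅋ p1⊥)
        [Ax]  ⊢ p1, p1⊥
    [⊗]  ⊢ p1, p1, (p1⊥ ⊗ p1⊥)
      [Ax]  ⊢ p1, p1⊥
      [Ax]  ⊢ p1, p1⊥

Result: YES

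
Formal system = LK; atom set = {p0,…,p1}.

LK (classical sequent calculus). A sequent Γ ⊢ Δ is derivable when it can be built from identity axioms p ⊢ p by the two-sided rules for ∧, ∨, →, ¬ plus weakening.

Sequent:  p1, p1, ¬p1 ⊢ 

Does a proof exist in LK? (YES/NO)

Derivation trace:
[¬L] p1, p1, ¬p1 ⊢ 
  [WL] p1, p1 ⊢ p1
    [Ax] p1 ⊢ p1

Result: YES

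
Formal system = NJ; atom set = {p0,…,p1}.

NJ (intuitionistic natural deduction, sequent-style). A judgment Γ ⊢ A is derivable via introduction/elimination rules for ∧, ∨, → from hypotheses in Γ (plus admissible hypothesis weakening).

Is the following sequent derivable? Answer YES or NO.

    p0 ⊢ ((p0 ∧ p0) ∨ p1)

Derivation (root first):
[→E] p0 ⊢ ((p0 ∧ p0) ∨ p1)
  [→I]  ⊢ (p0 → ((p0 ∧ p0) ∨ p1))
    [∨I₁] p0 ⊢ ((p0 ∧ p0) ∨ p1)
      [∧I] p0 ⊢ (p0 ∧ p0)
        [Ax] p0 ⊢ p0
        [Ax] p0 ⊢ p0
  [Ax] p0 ⊢ p0

Result: YES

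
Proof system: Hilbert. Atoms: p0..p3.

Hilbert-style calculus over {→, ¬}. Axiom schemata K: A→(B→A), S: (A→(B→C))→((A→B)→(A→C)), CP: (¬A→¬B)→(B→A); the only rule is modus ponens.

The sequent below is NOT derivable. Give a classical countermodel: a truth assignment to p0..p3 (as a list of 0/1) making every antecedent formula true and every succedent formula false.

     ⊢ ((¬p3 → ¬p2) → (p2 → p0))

Truth-table refutation:
  v=0000: Γ:[] Δ:[((¬p3 → ¬p2) → (p2 → p0))=T] refutes=False
  v=0001: Γ:[] Δ:[((¬p3 → ¬p2) → (p2 → p0))=T] refutes=False
  v=0010: Γ:[] Δ:[((¬p3 → ¬p2) → (p2 → p0))=T] refutes=False
  v=0011: Γ:[] Δ:[((¬p3 → ¬p2) → (p2 → p0))=F] refutes=True  ← countermodel

Result: [0, 0, 1, 1]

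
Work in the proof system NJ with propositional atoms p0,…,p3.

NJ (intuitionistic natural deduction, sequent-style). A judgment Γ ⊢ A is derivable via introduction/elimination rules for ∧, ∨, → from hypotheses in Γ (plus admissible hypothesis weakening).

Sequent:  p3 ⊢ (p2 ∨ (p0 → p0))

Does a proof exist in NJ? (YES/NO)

Derivation (root first):
[∨I₂] p3 ⊢ (p2 ∨ (p0 → p0))
  [→I] p3 ⊢ (p0 → p0)
    [Wk] p0, p3 ⊢ p0
      [Ax] p0 ⊢ p0

Result: YES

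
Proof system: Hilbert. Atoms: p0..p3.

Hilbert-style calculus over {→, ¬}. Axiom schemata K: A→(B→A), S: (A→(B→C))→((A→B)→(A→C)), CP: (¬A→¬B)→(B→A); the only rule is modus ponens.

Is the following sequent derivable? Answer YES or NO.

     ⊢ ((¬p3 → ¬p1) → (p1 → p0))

Enumerate valuations to refute Γ ⊢ Δ:
  v=0000: Γ:[] Δ:[((¬p3 → ¬p1) → (p1 → p0))=T] refutes=False
  v=0001: Γ:[] Δ:[((¬p3 → ¬p1) → (p1 → p0))=T] refutes=False
  v=0010: Γ:[] Δ:[((¬p3 → ¬p1) → (p1 → p0))=T] refutes=False
  v=0011: Γ:[] Δ:[((¬p3 → ¬p1) → (p1 → p0))=T] refutes=False
  v=0100: Γ:[] Δ:[((¬p3 → ¬p1) → (p1 → p0))=T] refutes=False
  v=0101: Γ:[] Δ:[((¬p3 → ¬p1) → (p1 → p0))=F] refutes=True  ← countermodel

Result: NO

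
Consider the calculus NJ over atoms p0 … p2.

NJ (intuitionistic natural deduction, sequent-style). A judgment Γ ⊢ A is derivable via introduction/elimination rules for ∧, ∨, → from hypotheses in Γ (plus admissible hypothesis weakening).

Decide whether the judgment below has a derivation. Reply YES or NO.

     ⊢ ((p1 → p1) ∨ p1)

Derivation trace:
[∨I₁]  ⊢ ((p1 → p1) ∨ p1)
  [→I]  ⊢ (p1 → p1)
    [Ax] p1 ⊢ p1

Result: YES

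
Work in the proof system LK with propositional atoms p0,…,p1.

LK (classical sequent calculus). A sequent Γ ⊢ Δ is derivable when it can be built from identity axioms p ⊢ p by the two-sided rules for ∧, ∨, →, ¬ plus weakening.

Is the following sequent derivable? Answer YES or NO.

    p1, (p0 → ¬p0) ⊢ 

Search for a countermodel by truth-table:
  v=00: Γ:[p1=F, (p0 → ¬p0)=T] Δ:[] refutes=False
  v=01: Γ:[p1=T, (p0 → ¬p0)=T] Δ:[] refutes=True  ← countermodel

Result: NO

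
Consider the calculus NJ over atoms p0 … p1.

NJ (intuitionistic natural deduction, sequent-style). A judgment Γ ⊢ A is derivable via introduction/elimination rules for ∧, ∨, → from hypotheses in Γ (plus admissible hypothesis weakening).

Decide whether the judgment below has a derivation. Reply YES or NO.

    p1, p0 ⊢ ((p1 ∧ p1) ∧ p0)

Derivation trace:
[∧I] p1, p0 ⊢ ((p1 ∧ p1) ∧ p0)
  [∧I] p1 ⊢ (p1 ∧ p1)
    [Ax] p1 ⊢ p1
    [Ax] p1 ⊢ p1
  [Ax] p0 ⊢ p0

Result: YES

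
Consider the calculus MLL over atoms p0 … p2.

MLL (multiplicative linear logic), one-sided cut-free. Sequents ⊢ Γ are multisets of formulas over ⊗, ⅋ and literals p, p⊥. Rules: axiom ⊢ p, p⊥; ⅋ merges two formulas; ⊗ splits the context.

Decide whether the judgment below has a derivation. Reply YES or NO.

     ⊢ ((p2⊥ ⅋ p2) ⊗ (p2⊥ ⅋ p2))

Derivation trace:
[⊗]  ⊢ ((p2⊥ ⅋ p2) ⊗ (p2⊥ ⅋ p2))
  [⅋]  ⊢ (p2⊥ ⅋ p2)
    [Ax]  ⊢ p2, p2⊥
  [⅋]  ⊢ (p2⊥ ⅋ p2)
    [Ax]  ⊢ p2, p2⊥

Result: YES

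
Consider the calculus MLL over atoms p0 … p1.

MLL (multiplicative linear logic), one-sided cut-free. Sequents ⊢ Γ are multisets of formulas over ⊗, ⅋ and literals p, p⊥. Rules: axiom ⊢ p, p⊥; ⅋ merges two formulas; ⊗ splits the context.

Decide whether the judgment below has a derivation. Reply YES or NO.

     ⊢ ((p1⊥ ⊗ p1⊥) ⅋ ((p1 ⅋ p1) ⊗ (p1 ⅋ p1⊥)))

Derivation (root first):
[⅋]  ⊢ ((p1⊥ ⊗ p1⊥) ⅋ ((p1 ⅋ p1) ⊗ (p1 ⅋ p1⊥)))
  [⊗]  ⊢ (p1⊥ ⊗ p1⊥), ((p1 ⅋ p1) ⊗ (p1 ⅋ p1⊥))
    [⅋]  ⊢ (p1⊥ ⊗ p1⊥), (p1 ⅋ p1)
      [⊗]  ⊢ p1, p1, (p1⊥ ⊗ p1⊥)
        [Ax]  ⊢ p1, p1⊥
        [Ax]  ⊢ p1, p1⊥
    [⅋]  ⊢ (p1 ⅋ p1⊥)
      [Ax]  ⊢ p1, p1⊥

Result: YES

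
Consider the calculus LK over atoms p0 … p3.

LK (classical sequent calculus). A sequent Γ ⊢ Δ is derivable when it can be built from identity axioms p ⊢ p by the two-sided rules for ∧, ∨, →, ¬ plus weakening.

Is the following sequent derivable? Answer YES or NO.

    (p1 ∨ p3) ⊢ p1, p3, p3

Derivation (root first):
[WR] (p1 ∨ p3) ⊢ p1, p3, p3
  [∨L] (p1 ∨ p3) ⊢ p1, p3
    [Ax] p1 ⊢ p1
    [Ax] p3 ⊢ p3

Result: YES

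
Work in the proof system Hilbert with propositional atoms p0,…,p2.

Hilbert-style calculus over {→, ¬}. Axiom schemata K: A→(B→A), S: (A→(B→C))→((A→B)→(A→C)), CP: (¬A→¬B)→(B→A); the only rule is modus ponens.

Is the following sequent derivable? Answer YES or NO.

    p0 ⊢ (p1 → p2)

Search for a countermodel by truth-table:
  v=000: Γ:[p0=F] Δ:[(p1 → p2)=T] refutes=False
  v=001: Γ:[p0=F] Δ:[(p1 → p2)=T] refutes=False
  v=010: Γ:[p0=F] Δ:[(p1 → p2)=F] refutes=False
  v=011: Γ:[p0=F] Δ:[(p1 → p2)=T] refutes=False
  v=100: Γ:[p0=T] Δ:[(p1 → p2)=T] refutes=False
  v=101: Γ:[p0=T] Δ:[(p1 → p2)=T] refutes=False
  v=110: Γ:[p0=T] Δ:[(p1 → p2)=F] refutes=True  ← countermodel

Result: NO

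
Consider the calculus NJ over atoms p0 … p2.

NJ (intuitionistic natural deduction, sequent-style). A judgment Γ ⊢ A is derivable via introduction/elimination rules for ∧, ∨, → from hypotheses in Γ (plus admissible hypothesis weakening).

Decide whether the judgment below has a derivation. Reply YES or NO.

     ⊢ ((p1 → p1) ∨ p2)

Proof tree:
[∨I₁]  ⊢ ((p1 → p1) ∨ p2)
  [→I]  ⊢ (p1 → p1)
    [Ax] p1 ⊢ p1

Result: YES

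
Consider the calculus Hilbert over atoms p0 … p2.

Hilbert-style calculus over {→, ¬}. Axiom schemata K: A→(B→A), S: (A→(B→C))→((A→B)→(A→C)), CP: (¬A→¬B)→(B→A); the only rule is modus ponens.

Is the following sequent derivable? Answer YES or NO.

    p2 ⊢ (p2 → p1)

Enumerate valuations to refute Γ ⊢ Δ:
  v=000: Γ:[p2=F] Δ:[(p2 → p1)=T] refutes=False
  v=001: Γ:[p2=T] Δ:[(p2 → p1)=F] refutes=True  ← countermodel

Result: NO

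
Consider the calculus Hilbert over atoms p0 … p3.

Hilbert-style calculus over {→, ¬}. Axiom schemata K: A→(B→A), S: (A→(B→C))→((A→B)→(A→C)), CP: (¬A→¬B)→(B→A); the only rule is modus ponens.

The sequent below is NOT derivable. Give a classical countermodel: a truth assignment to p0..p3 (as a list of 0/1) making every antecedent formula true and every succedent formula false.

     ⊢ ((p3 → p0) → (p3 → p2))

Search for a countermodel by truth-table:
  v=0000: Γ:[] Δ:[((p3 → p0) → (p3 → p2))=T] refutes=False
  v=0001: Γ:[] Δ:[((p3 → p0) → (p3 → p2))=T] refutes=False
  v=0010: Γ:[] Δ:[((p3 → p0) → (p3 → p2))=T] refutes=False
  v=0011: Γ:[] Δ:[((p3 → p0) → (p3 → p2))=T] refutes=False
  v=0100: Γ:[] Δ:[((p3 → p0) → (p3 → p2))=T] refutes=False
  v=0101: Γ:[] Δ:[((p3 → p0) → (p3 → p2))=T] refutes=False
  v=0110: Γ:[] Δ:[((p3 → p0) → (p3 → p2))=T] refutes=False
  v=0111: Γ:[] Δ:[((p3 → p0) → (p3 → p2))=T] refutes=False
  v=1000: Γ:[] Δ:[((p3 → p0) → (p3 → p2))=T] refutes=False
  v=1001: Γ:[] Δ:[((p3 → p0) → (p3 → p2))=F] refutes=True  ← countermodel

Result: [1, 0, 0, 1]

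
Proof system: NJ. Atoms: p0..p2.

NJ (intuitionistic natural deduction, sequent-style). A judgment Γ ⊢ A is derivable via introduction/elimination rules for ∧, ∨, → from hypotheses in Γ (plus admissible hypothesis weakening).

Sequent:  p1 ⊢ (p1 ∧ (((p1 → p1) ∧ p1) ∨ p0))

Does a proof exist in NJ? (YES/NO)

Proof tree:
[∧I] p1 ⊢ (p1 ∧ (((p1 → p1) ∧ p1) ∨ p0))
  [→E] p1 ⊢ p1
    [→I]  ⊢ (p1 → p1)
      [Ax] p1 ⊢ p1
    [Ax] p1 ⊢ p1
  [∨I₁] p1 ⊢ (((p1 → p1) ∧ p1) ∨ p0)
    [∧I] p1 ⊢ ((p1 → p1) ∧ p1)
      [→I]  ⊢ (p1 → p1)
        [Ax] p1 ⊢ p1
      [Ax] p1 ⊢ p1

Result: YES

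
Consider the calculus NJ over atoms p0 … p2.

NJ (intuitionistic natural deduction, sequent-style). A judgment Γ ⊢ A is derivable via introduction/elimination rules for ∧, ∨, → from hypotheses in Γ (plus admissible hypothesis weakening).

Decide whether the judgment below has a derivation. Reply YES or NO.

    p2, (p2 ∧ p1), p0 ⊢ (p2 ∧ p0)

Proof tree:
[∧I] p2, (p2 ∧ p1), p0 ⊢ (p2 ∧ p0)
  [Ax] p2 ⊢ p2
  [Wk] p0, (p2 ∧ p1) ⊢ p0
    [Ax] p0 ⊢ p0

Result: YES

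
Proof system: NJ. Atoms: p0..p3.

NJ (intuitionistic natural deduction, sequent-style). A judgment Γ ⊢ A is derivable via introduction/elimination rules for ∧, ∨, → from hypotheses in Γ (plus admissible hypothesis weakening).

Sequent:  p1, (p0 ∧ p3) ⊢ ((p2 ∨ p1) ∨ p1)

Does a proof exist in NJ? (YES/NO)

Derivation (root first):
[∨I₁] p1, (p0 ∧ p3) ⊢ ((p2 ∨ p1) ∨ p1)
  [∨I₂] p1, (p0 ∧ p3) ⊢ (p2 ∨ p1)
    [Wk] p1, (p0 ∧ p3) ⊢ p1
      [Ax] p1 ⊢ p1

Result: YES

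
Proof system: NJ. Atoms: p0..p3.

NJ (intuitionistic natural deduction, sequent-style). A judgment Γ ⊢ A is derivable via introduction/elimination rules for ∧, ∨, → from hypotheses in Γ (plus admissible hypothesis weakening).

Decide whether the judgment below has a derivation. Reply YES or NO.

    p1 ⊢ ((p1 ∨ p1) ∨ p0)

Derivation trace:
[∨I₁] p1 ⊢ ((p1 ∨ p1) ∨ p0)
  [∨I₂] p1 ⊢ (p1 ∨ p1)
    [Ax] p1 ⊢ p1

Result: YES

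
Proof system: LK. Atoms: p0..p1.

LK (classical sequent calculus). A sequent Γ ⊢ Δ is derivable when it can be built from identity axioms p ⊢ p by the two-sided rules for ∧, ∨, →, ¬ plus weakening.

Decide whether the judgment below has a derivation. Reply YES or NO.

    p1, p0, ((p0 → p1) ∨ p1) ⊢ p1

Derivation trace:
[∨L] p1, p0, ((p0 → p1) ∨ p1) ⊢ p1
  [→L] p0, (p0 → p1) ⊢ p1
    [Ax] p0 ⊢ p0
    [Ax] p1 ⊢ p1
  [WL] p1, p0, p1 ⊢ p1
    [WL] p1, p0 ⊢ p1
      [Ax] p1 ⊢ p1

Result: YES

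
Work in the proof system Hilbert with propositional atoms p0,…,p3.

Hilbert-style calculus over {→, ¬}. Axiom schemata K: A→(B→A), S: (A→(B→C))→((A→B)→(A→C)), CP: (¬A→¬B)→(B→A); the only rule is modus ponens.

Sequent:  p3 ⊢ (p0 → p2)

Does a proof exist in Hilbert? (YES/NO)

Enumerate valuations to refute Γ ⊢ Δ:
  v=0000: Γ:[p3=F] Δ:[(p0 → p2)=T] refutes=False
  v=0001: Γ:[p3=T] Δ:[(p0 → p2)=T] refutes=False
  v=0010: Γ:[p3=F] Δ:[(p0 → p2)=T] refutes=False
  v=0011: Γ:[p3=T] Δ:[(p0 → p2)=T] refutes=False
  v=0100: Γ:[p3=F] Δ:[(p0 → p2)=T] refutes=False
  v=0101: Γ:[p3=T] Δ:[(p0 → p2)=T] refutes=False
  v=0110: Γ:[p3=F] Δ:[(p0 → p2)=T] refutes=False
  v=0111: Γ:[p3=T] Δ:[(p0 → p2)=T] refutes=False
  v=1000: Γ:[p3=F] Δ:[(p0 → p2)=F] refutes=False
  v=1001: Γ:[p3=T] Δ:[(p0 → p2)=F] refutes=True  ← countermodel

Result: NO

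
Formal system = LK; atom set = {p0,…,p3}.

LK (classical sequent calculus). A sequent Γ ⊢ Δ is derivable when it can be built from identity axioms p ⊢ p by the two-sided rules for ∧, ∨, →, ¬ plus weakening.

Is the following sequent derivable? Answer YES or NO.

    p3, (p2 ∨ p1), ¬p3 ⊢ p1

Derivation trace:
[¬L] p3, (p2 ∨ p1), ¬p3 ⊢ p1
  [∨L] p3, (p2 ∨ p1) ⊢ p1, p3
    [WL] p3, p2 ⊢ p3
      [Ax] p3 ⊢ p3
    [Ax] p1 ⊢ p1

Result: YES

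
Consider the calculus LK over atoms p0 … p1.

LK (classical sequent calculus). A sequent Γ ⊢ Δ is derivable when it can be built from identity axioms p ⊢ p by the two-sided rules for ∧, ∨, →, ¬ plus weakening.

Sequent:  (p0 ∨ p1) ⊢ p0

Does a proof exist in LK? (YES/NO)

Enumerate valuations to refute Γ ⊢ Δ:
  v=00: Γ:[(p0 ∨ p1)=F] Δ:[p0=F] refutes=False
  v=01: Γ:[(p0 ∨ p1)=T] Δ:[p0=F] refutes=True  ← countermodel

Result: NO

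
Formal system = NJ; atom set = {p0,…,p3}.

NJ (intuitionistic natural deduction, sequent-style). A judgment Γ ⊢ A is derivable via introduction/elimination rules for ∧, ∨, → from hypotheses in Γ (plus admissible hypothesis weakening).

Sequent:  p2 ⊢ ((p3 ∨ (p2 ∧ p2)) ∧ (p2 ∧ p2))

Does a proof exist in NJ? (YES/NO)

Proof tree:
[∧I] p2 ⊢ ((p3 ∨ (p2 ∧ p2)) ∧ (p2 ∧ p2))
  [∨I₂] p2 ⊢ (p3 ∨ (p2 ∧ p2))
    [∧I] p2 ⊢ (p2 ∧ p2)
      [Ax] p2 ⊢ p2
      [Ax] p2 ⊢ p2
  [∧I] p2 ⊢ (p2 ∧ p2)
    [Ax] p2 ⊢ p2
    [Ax] p2 ⊢ p2

Result: YES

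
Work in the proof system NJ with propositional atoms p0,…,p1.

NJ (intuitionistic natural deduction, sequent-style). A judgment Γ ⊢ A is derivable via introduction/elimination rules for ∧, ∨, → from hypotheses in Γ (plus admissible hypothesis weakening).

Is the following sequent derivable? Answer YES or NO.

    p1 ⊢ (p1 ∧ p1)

Derivation (root first):
[→E] p1 ⊢ (p1 ∧ p1)
  [→I]  ⊢ (p1 → (p1 ∧ p1))
    [∧I] p1 ⊢ (p1 ∧ p1)
      [Ax] p1 ⊢ p1
      [Ax] p1 ⊢ p1
  [Wk] p1, p1 ⊢ p1
    [Ax] p1 ⊢ p1

Result: YES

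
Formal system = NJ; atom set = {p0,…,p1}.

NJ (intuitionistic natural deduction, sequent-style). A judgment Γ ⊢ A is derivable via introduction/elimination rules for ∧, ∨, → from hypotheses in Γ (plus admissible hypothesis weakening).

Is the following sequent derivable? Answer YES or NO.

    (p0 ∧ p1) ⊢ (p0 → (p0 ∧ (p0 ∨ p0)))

Derivation trace:
[→I] (p0 ∧ p1) ⊢ (p0 → (p0 ∧ (p0 ∨ p0)))
  [∧I] (p0 ∧ p1), p0 ⊢ (p0 ∧ (p0 ∨ p0))
    [Ax] p0 ⊢ p0
    [∨I₁] p0, (p0 ∧ p1) ⊢ (p0 ∨ p0)
      [Wk] p0, (p0 ∧ p1) ⊢ p0
        [Ax] p0 ⊢ p0

Result: YES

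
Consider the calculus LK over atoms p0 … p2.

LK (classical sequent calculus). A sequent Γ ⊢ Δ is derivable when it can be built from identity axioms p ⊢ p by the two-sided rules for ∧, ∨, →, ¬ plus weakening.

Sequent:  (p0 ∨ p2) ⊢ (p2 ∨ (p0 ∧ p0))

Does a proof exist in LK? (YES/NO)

Derivation (root first):
[∨R] (p0 ∨ p2) ⊢ (p2 ∨ (p0 ∧ p0))
  [∨L] (p0 ∨ p2) ⊢ p2, (p0 ∧ p0)
    [∧R] p0 ⊢ (p0 ∧ p0)
      [Ax] p0 ⊢ p0
      [Ax] p0 ⊢ p0
    [Ax] p2 ⊢ p2

Result: YES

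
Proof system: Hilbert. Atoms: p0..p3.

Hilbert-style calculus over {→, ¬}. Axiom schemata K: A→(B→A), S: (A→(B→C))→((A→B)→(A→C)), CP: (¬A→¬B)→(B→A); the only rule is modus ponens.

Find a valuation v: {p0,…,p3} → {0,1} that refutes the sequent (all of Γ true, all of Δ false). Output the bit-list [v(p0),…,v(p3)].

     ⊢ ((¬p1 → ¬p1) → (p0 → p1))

Search for a countermodel by truth-table:
  v=0000: Γ:[] Δ:[((¬p1 → ¬p1) → (p0 → p1))=T] refutes=False
  v=0001: Γ:[] Δ:[((¬p1 → ¬p1) → (p0 → p1))=T] refutes=False
  v=0010: Γ:[] Δ:[((¬p1 → ¬p1) → (p0 → p1))=T] refutes=False
  v=0011: Γ:[] Δ:[((¬p1 → ¬p1) → (p0 → p1))=T] refutes=False
  v=0100: Γ:[] Δ:[((¬p1 → ¬p1) → (p0 → p1))=T] refutes=False
  v=0101: Γ:[] Δ:[((¬p1 → ¬p1) → (p0 → p1))=T] refutes=False
  v=0110: Γ:[] Δ:[((¬p1 → ¬p1) → (p0 → p1))=T] refutes=False
  v=0111: Γ:[] Δ:[((¬p1 → ¬p1) → (p0 → p1))=T] refutes=False
  v=1000: Γ:[] Δ:[((¬p1 → ¬p1) → (p0 → p1))=F] refutes=True  ← countermodel

Result: [1, 0, 0, 0]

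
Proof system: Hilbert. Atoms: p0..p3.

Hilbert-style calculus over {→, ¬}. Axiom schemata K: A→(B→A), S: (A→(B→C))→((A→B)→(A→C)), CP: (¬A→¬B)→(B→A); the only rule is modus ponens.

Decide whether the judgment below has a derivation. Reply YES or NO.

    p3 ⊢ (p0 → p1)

Enumerate valuations to refute Γ ⊢ Δ:
  v=0000: Γ:[p3=F] Δ:[(p0 → p1)=T] refutes=False
  v=0001: Γ:[p3=T] Δ:[(p0 → p1)=T] refutes=False
  v=0010: Γ:[p3=F] Δ:[(p0 → p1)=T] refutes=False
  v=0011: Γ:[p3=T] Δ:[(p0 → p1)=T] refutes=False
  v=0100: Γ:[p3=F] Δ:[(p0 → p1)=T] refutes=False
  v=0101: Γ:[p3=T] Δ:[(p0 → p1)=T] refutes=False
  v=0110: Γ:[p3=F] Δ:[(p0 → p1)=T] refutes=False
  v=0111: Γ:[p3=T] Δ:[(p0 → p1)=T] refutes=False
  v=1000: Γ:[p3=F] Δ:[(p0 → p1)=F] refutes=False
  v=1001: Γ:[p3=T] Δ:[(p0 → p1)=F] refutes=True  ← countermodel

Result: NO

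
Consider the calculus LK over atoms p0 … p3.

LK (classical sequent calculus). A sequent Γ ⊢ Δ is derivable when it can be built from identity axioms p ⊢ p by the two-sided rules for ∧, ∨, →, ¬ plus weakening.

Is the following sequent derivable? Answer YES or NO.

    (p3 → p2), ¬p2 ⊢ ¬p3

Proof tree:
[¬L] (p3 → p2), ¬p2 ⊢ ¬p3
  [¬R] (p3 → p2) ⊢ p2, ¬p3
    [→L] p3, (p3 → p2) ⊢ p2
      [WL] p3, p3 ⊢ p3
        [Ax] p3 ⊢ p3
      [Ax] p2 ⊢ p2

Result: YES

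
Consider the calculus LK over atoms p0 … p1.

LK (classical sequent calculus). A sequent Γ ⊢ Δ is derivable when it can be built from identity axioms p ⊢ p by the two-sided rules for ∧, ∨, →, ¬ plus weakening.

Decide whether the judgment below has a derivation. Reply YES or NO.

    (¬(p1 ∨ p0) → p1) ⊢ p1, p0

Proof tree:
[→L] (¬(p1 ∨ p0) → p1) ⊢ p1, p0
  [¬R]  ⊢ p1, p0, ¬(p1 ∨ p0)
    [∨L] (p1 ∨ p0) ⊢ p1, p0
      [Ax] p1 ⊢ p1
      [Ax] p0 ⊢ p0
  [Ax] p1 ⊢ p1

Result: YES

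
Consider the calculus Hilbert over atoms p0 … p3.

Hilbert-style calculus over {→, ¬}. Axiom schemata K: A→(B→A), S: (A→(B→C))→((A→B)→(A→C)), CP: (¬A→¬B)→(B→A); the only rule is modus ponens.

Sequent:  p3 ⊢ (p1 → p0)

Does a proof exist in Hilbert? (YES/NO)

Enumerate valuations to refute Γ ⊢ Δ:
  v=0000: Γ:[p3=F] Δ:[(p1 → p0)=T] refutes=False
  v=0001: Γ:[p3=T] Δ:[(p1 → p0)=T] refutes=False
  v=0010: Γ:[p3=F] Δ:[(p1 → p0)=T] refutes=False
  v=0011: Γ:[p3=T] Δ:[(p1 → p0)=T] refutes=False
  v=0100: Γ:[p3=F] Δ:[(p1 → p0)=F] refutes=False
  v=0101: Γ:[p3=T] Δ:[(p1 → p0)=F] refutes=True  ← countermodel

Result: NO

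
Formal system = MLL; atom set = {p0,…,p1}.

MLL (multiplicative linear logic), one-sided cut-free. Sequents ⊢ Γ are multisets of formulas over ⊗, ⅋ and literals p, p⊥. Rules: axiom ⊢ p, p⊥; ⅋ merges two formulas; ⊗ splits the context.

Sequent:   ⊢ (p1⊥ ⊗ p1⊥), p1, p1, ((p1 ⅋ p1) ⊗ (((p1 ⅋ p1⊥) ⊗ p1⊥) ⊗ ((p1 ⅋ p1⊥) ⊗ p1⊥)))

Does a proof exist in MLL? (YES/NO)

Proof tree:
[⊗]  ⊢ (p1⊥ ⊗ p1⊥), p1, p1, ((p1 ⅋ p1) ⊗ (((p1 ⅋ p1⊥) ⊗ p1⊥) ⊗ ((p1 ⅋ p1⊥) ⊗ p1⊥)))
  [⅋]  ⊢ (p1⊥ ⊗ p1⊥), (p1 ⅋ p1)
    [⊗]  ⊢ p1, p1, (p1⊥ ⊗ p1⊥)
      [Ax]  ⊢ p1, p1⊥
      [Ax]  ⊢ p1, p1⊥
  [⊗]  ⊢ p1, p1, (((p1 ⅋ p1⊥) ⊗ p1⊥) ⊗ ((p1 ⅋ p1⊥) ⊗ p1⊥))
    [⊗]  ⊢ p1, ((p1 ⅋ p1⊥) ⊗ p1⊥)
      [⅋]  ⊢ (p1 ⅋ p1⊥)
        [Ax]  ⊢ p1, p1⊥
      [Ax]  ⊢ p1, p1⊥
    [⊗]  ⊢ p1, ((p1 ⅋ p1⊥) ⊗ p1⊥)
      [⅋]  ⊢ (p1 ⅋ p1⊥)
        [Ax]  ⊢ p1, p1⊥
      [Ax]  ⊢ p1, p1⊥

Result: YES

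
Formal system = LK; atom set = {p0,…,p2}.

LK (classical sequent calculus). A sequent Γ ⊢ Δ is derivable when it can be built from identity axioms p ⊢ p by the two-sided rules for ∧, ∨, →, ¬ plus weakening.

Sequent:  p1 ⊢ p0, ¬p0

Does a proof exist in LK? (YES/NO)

Proof tree:
[WL] p1 ⊢ p0, ¬p0
  [¬R]  ⊢ p0, ¬p0
    [Ax] p0 ⊢ p0

Result: YES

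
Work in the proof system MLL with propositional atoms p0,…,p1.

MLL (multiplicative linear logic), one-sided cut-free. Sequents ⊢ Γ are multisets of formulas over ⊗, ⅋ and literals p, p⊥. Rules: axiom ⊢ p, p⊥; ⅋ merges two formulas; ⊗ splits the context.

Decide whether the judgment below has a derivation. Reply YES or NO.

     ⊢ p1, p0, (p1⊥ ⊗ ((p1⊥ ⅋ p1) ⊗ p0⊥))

Derivation (root first):
[⊗]  ⊢ p1, p0, (p1⊥ ⊗ ((p1⊥ ⅋ p1) ⊗ p0⊥))
  [Ax]  ⊢ p1, p1⊥
  [⊗]  ⊢ p0, ((p1⊥ ⅋ p1) ⊗ p0⊥)
    [⅋]  ⊢ (p1⊥ ⅋ p1)
      [Ax]  ⊢ p1, p1⊥
    [Ax]  ⊢ p0, p0⊥

Result: YES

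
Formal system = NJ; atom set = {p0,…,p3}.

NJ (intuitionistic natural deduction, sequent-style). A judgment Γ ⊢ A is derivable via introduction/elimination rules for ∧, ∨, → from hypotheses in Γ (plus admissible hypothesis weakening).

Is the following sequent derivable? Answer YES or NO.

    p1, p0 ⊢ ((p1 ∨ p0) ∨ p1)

Proof tree:
[Wk] p1, p0 ⊢ ((p1 ∨ p0) ∨ p1)
  [∨I₁] p1 ⊢ ((p1 ∨ p0) ∨ p1)
    [∨I₁] p1 ⊢ (p1 ∨ p0)
      [Ax] p1 ⊢ p1

Result: YES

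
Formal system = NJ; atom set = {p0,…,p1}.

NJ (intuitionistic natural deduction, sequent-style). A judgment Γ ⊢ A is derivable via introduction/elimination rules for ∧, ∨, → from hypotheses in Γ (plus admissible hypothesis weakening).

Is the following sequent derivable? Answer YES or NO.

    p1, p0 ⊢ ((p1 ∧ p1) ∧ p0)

Derivation trace:
[∧I] p1, p0 ⊢ ((p1 ∧ p1) ∧ p0)
  [∧I] p1 ⊢ (p1 ∧ p1)
    [Ax] p1 ⊢ p1
    [Ax] p1 ⊢ p1
  [Ax] p0 ⊢ p0

Result: YES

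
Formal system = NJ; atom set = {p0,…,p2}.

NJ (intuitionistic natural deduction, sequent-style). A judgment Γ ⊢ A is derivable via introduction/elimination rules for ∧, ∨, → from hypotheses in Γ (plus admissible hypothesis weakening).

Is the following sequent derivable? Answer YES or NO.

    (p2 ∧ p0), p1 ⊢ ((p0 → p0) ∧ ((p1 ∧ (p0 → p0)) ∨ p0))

Proof tree:
[∧I] (p2 ∧ p0), p1 ⊢ ((p0 → p0) ∧ ((p1 ∧ (p0 → p0)) ∨ p0))
  [→I]  ⊢ (p0 → p0)
    [Ax] p0 ⊢ p0
  [∨I₁] (p2 ∧ p0), p1 ⊢ ((p1 ∧ (p0 → p0)) ∨ p0)
    [∧I] (p2 ∧ p0), p1 ⊢ (p1 ∧ (p0 → p0))
      [Wk] p1, (p2 ∧ p0) ⊢ p1
        [Ax] p1 ⊢ p1
      [→I]  ⊢ (p0 → p0)
        [Ax] p0 ⊢ p0

Result: YES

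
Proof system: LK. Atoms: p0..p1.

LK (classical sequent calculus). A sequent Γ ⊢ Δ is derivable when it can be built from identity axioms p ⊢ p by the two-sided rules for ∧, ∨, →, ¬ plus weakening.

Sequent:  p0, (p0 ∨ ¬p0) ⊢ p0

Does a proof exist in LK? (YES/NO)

Proof tree:
[∨L] p0, (p0 ∨ ¬p0) ⊢ p0
  [Ax] p0 ⊢ p0
  [¬L] p0, ¬p0 ⊢ 
    [Ax] p0 ⊢ p0

Result: YES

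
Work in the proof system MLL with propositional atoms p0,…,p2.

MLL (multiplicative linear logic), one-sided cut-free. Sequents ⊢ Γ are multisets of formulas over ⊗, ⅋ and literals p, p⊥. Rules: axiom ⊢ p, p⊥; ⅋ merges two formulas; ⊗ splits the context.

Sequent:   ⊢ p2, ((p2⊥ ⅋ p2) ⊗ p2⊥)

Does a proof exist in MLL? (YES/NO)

Derivation (root first):
[⊗]  ⊢ p2, ((p2⊥ ⅋ p2) ⊗ p2⊥)
  [⅋]  ⊢ (p2⊥ ⅋ p2)
    [Ax]  ⊢ p2, p2⊥
  [Ax]  ⊢ p2, p2⊥

Result: YES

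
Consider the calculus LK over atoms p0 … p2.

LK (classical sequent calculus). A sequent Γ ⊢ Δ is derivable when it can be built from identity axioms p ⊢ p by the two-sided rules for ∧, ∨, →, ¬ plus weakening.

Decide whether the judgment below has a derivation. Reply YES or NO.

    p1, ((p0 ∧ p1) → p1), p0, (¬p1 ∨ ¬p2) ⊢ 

Truth-table refutation:
  v=000: Γ:[p1=F, ((p0 ∧ p1) → p1)=T, p0=F, (¬p1 ∨ ¬p2)=T] Δ:[] refutes=False
  v=001: Γ:[p1=F, ((p0 ∧ p1) → p1)=T, p0=F, (¬p1 ∨ ¬p2)=T] Δ:[] refutes=False
  v=010: Γ:[p1=T, ((p0 ∧ p1) → p1)=T, p0=F, (¬p1 ∨ ¬p2)=T] Δ:[] refutes=False
  v=011: Γ:[p1=T, ((p0 ∧ p1) → p1)=T, p0=F, (¬p1 ∨ ¬p2)=F] Δ:[] refutes=False
  v=100: Γ:[p1=F, ((p0 ∧ p1) → p1)=T, p0=T, (¬p1 ∨ ¬p2)=T] Δ:[] refutes=False
  v=101: Γ:[p1=F, ((p0 ∧ p1) → p1)=T, p0=T, (¬p1 ∨ ¬p2)=T] Δ:[] refutes=False
  v=110: Γ:[p1=T, ((p0 ∧ p1) → p1)=T, p0=T, (¬p1 ∨ ¬p2)=T] Δ:[] refutes=True  ← countermodel

Result: NO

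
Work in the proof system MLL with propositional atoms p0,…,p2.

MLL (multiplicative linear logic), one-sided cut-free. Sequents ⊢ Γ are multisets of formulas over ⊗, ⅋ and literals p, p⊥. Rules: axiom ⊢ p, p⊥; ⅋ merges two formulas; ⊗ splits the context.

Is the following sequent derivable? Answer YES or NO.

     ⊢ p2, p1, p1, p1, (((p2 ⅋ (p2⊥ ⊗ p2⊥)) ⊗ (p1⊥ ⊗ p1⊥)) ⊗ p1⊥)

Derivation (root first):
[⊗]  ⊢ p2, p1, p1, p1, (((p2 ⅋ (p2⊥ ⊗ p2⊥)) ⊗ (p1⊥ ⊗ p1⊥)) ⊗ p1⊥)
  [⊗]  ⊢ p2, p1, p1, ((p2 ⅋ (p2⊥ ⊗ p2⊥)) ⊗ (p1⊥ ⊗ p1⊥))
    [⅋]  ⊢ p2, (p2 ⅋ (p2⊥ ⊗ p2⊥))
      [⊗]  ⊢ p2, p2, (p2⊥ ⊗ p2⊥)
        [Ax]  ⊢ p2, p2⊥
        [Ax]  ⊢ p2, p2⊥
    [⊗]  ⊢ p1, p1, (p1⊥ ⊗ p1⊥)
      [Ax]  ⊢ p1, p1⊥
      [Ax]  ⊢ p1, p1⊥
  [Ax]  ⊢ p1, p1⊥

Result: YES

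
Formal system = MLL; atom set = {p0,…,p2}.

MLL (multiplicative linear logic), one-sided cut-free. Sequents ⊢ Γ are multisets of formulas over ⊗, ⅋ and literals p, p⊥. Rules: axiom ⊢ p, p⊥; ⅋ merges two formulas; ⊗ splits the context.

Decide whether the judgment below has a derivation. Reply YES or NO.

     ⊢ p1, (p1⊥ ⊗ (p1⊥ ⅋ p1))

Derivation trace:
[⊗]  ⊢ p1, (p1⊥ ⊗ (p1⊥ ⅋ p1))
  [Ax]  ⊢ p1, p1⊥
  [⅋]  ⊢ (p1⊥ ⅋ p1)
    [Ax]  ⊢ p1, p1⊥

Result: YES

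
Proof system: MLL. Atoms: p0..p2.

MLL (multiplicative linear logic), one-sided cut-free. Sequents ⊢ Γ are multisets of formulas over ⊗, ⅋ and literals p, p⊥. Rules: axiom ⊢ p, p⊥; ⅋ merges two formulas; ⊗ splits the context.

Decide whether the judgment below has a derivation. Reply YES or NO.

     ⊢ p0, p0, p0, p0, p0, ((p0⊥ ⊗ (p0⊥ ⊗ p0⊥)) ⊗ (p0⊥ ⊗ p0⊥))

Derivation (root first):
[⊗]  ⊢ p0, p0, p0, p0, p0, ((p0⊥ ⊗ (p0⊥ ⊗ p0⊥)) ⊗ (p0⊥ ⊗ p0⊥))
  [⊗]  ⊢ p0, p0, p0, (p0⊥ ⊗ (p0⊥ ⊗ p0⊥))
    [Ax]  ⊢ p0, p0⊥
    [⊗]  ⊢ p0, p0, (p0⊥ ⊗ p0⊥)
      [Ax]  ⊢ p0, p0⊥
      [Ax]  ⊢ p0, p0⊥
  [⊗]  ⊢ p0, p0, (p0⊥ ⊗ p0⊥)
    [Ax]  ⊢ p0, p0⊥
    [Ax]  ⊢ p0, p0⊥

Result: YES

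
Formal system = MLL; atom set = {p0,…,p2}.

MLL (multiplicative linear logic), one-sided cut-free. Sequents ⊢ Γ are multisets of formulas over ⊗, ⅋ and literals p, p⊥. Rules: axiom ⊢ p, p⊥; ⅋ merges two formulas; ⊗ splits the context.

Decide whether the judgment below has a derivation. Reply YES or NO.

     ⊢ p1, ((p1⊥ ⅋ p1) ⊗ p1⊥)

Proof tree:
[⊗]  ⊢ p1, ((p1⊥ ⅋ p1) ⊗ p1⊥)
  [⅋]  ⊢ (p1⊥ ⅋ p1)
    [Ax]  ⊢ p1, p1⊥
  [Ax]  ⊢ p1, p1⊥

Result: YES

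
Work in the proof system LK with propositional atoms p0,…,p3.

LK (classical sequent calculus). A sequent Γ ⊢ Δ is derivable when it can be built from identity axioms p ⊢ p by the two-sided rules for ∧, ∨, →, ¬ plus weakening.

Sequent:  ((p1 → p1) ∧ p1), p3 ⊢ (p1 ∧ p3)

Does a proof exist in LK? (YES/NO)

Derivation (root first):
[∧R] ((p1 → p1) ∧ p1), p3 ⊢ (p1 ∧ p3)
  [∧L] ((p1 → p1) ∧ p1) ⊢ p1
    [→L] p1, (p1 → p1) ⊢ p1
      [Ax] p1 ⊢ p1
      [Ax] p1 ⊢ p1
  [Ax] p3 ⊢ p3

Result: YES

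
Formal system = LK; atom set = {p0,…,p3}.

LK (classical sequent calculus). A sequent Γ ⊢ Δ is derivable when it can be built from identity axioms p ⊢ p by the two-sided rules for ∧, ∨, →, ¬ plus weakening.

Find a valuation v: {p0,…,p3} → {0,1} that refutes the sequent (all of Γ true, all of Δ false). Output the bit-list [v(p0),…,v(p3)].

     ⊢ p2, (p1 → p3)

Search for a countermodel by truth-table:
  v=0000: Γ:[] Δ:[p2=F, (p1 → p3)=T] refutes=False
  v=0001: Γ:[] Δ:[p2=F, (p1 → p3)=T] refutes=False
  v=0010: Γ:[] Δ:[p2=T, (p1 → p3)=T] refutes=False
  v=0011: Γ:[] Δ:[p2=T, (p1 → p3)=T] refutes=False
  v=0100: Γ:[] Δ:[p2=F, (p1 → p3)=F] refutes=True  ← countermodel

Result: [0, 1, 0, 0]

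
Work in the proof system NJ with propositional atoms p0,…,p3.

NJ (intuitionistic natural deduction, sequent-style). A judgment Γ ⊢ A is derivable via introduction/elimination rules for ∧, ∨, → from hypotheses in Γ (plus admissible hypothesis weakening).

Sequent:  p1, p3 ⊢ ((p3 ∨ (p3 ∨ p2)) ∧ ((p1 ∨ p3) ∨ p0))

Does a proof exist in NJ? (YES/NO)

Proof tree:
[∧I] p1, p3 ⊢ ((p3 ∨ (p3 ∨ p2)) ∧ ((p1 ∨ p3) ∨ p0))
  [∨I₂] p3 ⊢ (p3 ∨ (p3 ∨ p2))
    [∨I₁] p3 ⊢ (p3 ∨ p2)
      [Ax] p3 ⊢ p3
  [∨I₁] p1 ⊢ ((p1 ∨ p3) ∨ p0)
    [∨I₁] p1 ⊢ (p1 ∨ p3)
      [Ax] p1 ⊢ p1

Result: YES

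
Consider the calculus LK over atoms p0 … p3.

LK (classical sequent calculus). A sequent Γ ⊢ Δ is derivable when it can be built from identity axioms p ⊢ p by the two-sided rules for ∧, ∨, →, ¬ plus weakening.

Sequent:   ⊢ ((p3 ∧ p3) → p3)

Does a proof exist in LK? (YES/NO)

Derivation (root first):
[→R]  ⊢ ((p3 ∧ p3) → p3)
  [∧L] (p3 ∧ p3) ⊢ p3
    [WL] p3, p3 ⊢ p3
      [Ax] p3 ⊢ p3

Result: YES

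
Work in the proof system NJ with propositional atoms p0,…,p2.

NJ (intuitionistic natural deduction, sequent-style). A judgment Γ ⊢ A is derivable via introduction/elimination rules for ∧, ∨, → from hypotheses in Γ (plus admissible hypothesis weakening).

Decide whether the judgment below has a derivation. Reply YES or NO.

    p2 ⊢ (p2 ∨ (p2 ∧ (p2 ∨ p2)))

Derivation trace:
[∨I₂] p2 ⊢ (p2 ∨ (p2 ∧ (p2 ∨ p2)))
  [∧I] p2 ⊢ (p2 ∧ (p2 ∨ p2))
    [Ax] p2 ⊢ p2
    [∨I₁] p2 ⊢ (p2 ∨ p2)
      [Ax] p2 ⊢ p2

Result: YES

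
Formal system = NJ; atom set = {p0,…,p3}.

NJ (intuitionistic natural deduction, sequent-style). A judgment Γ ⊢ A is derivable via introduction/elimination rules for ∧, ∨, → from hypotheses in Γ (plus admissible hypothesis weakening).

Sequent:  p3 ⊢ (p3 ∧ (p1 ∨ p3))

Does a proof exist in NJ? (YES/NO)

Derivation trace:
[∧I] p3 ⊢ (p3 ∧ (p1 ∨ p3))
  [Ax] p3 ⊢ p3
  [∨I₂] p3 ⊢ (p1 ∨ p3)
    [Ax] p3 ⊢ p3

Result: YES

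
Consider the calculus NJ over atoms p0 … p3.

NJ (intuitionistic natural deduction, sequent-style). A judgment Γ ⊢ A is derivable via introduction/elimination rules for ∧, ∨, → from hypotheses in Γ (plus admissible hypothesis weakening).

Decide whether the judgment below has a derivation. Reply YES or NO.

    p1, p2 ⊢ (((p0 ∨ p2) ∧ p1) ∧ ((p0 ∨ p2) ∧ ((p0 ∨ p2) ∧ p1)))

Proof tree:
[∧I] p1, p2 ⊢ (((p0 ∨ p2) ∧ p1) ∧ ((p0 ∨ p2) ∧ ((p0 ∨ p2) ∧ p1)))
  [∧I] p1, p2 ⊢ ((p0 ∨ p2) ∧ p1)
    [∨I₂] p2 ⊢ (p0 ∨ p2)
      [Ax] p2 ⊢ p2
    [Ax] p1 ⊢ p1
  [∧I] p1, p2 ⊢ ((p0 ∨ p2) ∧ ((p0 ∨ p2) ∧ p1))
    [∨I₂] p2 ⊢ (p0 ∨ p2)
      [Ax] p2 ⊢ p2
    [∧I] p1, p2 ⊢ ((p0 ∨ p2) ∧ p1)
      [∨I₂] p2 ⊢ (p0 ∨ p2)
        [Ax] p2 ⊢ p2
      [Ax] p1 ⊢ p1

Result: YES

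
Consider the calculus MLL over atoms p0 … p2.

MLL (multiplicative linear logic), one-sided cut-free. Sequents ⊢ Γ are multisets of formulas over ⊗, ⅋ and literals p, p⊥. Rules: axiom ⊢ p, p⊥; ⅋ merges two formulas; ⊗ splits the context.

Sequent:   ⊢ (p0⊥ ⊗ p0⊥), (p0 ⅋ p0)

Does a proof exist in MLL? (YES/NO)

Derivation (root first):
[⅋]  ⊢ (p0⊥ ⊗ p0⊥), (p0 ⅋ p0)
  [⊗]  ⊢ p0, p0, (p0⊥ ⊗ p0⊥)
    [Ax]  ⊢ p0, p0⊥
    [Ax]  ⊢ p0, p0⊥

Result: YES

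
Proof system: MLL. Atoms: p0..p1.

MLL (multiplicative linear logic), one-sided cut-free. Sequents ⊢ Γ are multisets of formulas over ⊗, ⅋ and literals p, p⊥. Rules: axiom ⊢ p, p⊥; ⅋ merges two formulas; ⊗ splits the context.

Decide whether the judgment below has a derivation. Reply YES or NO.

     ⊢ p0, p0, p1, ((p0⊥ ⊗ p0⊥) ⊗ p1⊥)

Derivation (root first):
[⊗]  ⊢ p0, p0, p1, ((p0⊥ ⊗ p0⊥) ⊗ p1⊥)
  [⊗]  ⊢ p0, p0, (p0⊥ ⊗ p0⊥)
    [Ax]  ⊢ p0, p0⊥
    [Ax]  ⊢ p0, p0⊥
  [Ax]  ⊢ p1, p1⊥

Result: YES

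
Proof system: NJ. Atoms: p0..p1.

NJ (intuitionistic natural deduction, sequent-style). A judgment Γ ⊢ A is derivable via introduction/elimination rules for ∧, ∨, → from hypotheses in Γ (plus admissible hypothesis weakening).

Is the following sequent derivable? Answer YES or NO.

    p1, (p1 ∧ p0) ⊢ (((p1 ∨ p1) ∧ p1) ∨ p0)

Proof tree:
[∨I₁] p1, (p1 ∧ p0) ⊢ (((p1 ∨ p1) ∧ p1) ∨ p0)
  [∧I] p1, (p1 ∧ p0) ⊢ ((p1 ∨ p1) ∧ p1)
    [Wk] p1, (p1 ∧ p0) ⊢ (p1 ∨ p1)
      [∨I₂] p1 ⊢ (p1 ∨ p1)
        [Ax] p1 ⊢ p1
    [Ax] p1 ⊢ p1

Result: YES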